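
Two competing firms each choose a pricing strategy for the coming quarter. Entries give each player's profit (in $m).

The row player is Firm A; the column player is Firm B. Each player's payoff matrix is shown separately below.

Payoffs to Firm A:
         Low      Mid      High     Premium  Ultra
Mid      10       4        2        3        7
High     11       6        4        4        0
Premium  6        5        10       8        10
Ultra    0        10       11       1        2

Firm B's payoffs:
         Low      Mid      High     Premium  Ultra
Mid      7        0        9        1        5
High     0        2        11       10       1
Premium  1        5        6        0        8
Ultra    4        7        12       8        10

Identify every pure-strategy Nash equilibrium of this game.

(Mid, Low): Firm A can switch to High (10 → 11). Not NE.
(Mid, Mid): Firm A can switch to High (4 → 6). Not NE.
(Mid, High): Firm A can switch to High (2 → 4). Not NE.
(Mid, Premium): Firm A can switch to High (3 → 4). Not NE.
(Mid, Ultra): Firm A can switch to Premium (7 → 10). Not NE.
(High, Low): Firm B can switch to Mid (0 → 2). Not NE.
(High, Mid): Firm A can switch to Ultra (6 → 10). Not NE.
(High, High): Firm A can switch to Premium (4 → 10). Not NE.
(High, Premium): Firm A can switch to Premium (4 → 8). Not NE.
(High, Ultra): Firm A can switch to Mid (0 → 7). Not NE.
(Premium, Low): Firm A can switch to Mid (6 → 10). Not NE.
(Premium, Mid): Firm A can switch to High (5 → 6). Not NE.
(Premium, Ultra): Firm A gets 10, best alternative 7; Firm B gets 8, best alternative 6. No profitable deviation — NE.
(Ultra, High): Firm A gets 11, best alternative 10; Firm B gets 12, best alternative 10. No profitable deviation — NE.
(The remaining 6 profiles each have a profitable deviation by the same check.)

Pure-strategy Nash equilibria: (Premium, Ultra); (Ultra, High)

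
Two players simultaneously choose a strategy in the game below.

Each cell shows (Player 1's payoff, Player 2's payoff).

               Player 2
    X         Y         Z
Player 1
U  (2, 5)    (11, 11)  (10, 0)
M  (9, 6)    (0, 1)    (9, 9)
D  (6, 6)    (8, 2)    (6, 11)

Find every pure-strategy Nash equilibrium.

(U, X): Player 1 can switch to M (2 → 9). Not NE.
(U, Y): Player 1 gets 11, best alternative 8; Player 2 gets 11, best alternative 5. No profitable deviation — NE.
(U, Z): Player 2 can switch to X (0 → 5). Not NE.
(M, X): Player 2 can switch to Z (6 → 9). Not NE.
(M, Y): Player 1 can switch to U (0 → 11). Not NE.
(M, Z): Player 1 can switch to U (9 → 10). Not NE.
(D, X): Player 1 can switch to M (6 → 9). Not NE.
(D, Y): Player 1 can switch to U (8 → 11). Not NE.
(D, Z): Player 1 can switch to U (6 → 10). Not NE.

The unique pure-strategy Nash equilibrium is (U, Y).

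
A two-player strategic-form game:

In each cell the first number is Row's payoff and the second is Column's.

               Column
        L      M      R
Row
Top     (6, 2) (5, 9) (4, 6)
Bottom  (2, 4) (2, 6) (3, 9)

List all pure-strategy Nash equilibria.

Pure NE: (Top, M)

(Top, L): Column can switch to M (2 → 9). Not NE.
(Top, M): Row gets 5, best alternative 2; Column gets 9, best alternative 6. No profitable deviation — NE.
(Top, R): Column can switch to M (6 → 9). Not NE.
(Bottom, L): Row can switch to Top (2 → 6). Not NE.
(Bottom, M): Row can switch to Top (2 → 5). Not NE.
(Bottom, R): Row can switch to Top (3 → 4). Not NE.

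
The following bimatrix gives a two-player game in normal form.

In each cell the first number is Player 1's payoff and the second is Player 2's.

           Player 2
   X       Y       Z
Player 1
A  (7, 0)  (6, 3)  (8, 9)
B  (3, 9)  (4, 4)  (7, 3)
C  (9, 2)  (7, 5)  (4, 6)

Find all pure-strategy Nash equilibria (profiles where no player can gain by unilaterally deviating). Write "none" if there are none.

Mark each player's best response to every combination of opponents' strategies; a profile where every player is best-responding is a pure Nash equilibrium.
Player 1 against X: payoffs 7, 3, 9 → best response C.
Player 1 against Y: payoffs 6, 4, 7 → best response C.
Player 1 against Z: payoffs 8, 7, 4 → best response A.
Player 2 against A: payoffs 0, 3, 9 → best response Z.
Player 2 against B: payoffs 9, 4, 3 → best response X.
Player 2 against C: payoffs 2, 5, 6 → best response Z.
Mutual best responses: (A, Z).

(A, Z)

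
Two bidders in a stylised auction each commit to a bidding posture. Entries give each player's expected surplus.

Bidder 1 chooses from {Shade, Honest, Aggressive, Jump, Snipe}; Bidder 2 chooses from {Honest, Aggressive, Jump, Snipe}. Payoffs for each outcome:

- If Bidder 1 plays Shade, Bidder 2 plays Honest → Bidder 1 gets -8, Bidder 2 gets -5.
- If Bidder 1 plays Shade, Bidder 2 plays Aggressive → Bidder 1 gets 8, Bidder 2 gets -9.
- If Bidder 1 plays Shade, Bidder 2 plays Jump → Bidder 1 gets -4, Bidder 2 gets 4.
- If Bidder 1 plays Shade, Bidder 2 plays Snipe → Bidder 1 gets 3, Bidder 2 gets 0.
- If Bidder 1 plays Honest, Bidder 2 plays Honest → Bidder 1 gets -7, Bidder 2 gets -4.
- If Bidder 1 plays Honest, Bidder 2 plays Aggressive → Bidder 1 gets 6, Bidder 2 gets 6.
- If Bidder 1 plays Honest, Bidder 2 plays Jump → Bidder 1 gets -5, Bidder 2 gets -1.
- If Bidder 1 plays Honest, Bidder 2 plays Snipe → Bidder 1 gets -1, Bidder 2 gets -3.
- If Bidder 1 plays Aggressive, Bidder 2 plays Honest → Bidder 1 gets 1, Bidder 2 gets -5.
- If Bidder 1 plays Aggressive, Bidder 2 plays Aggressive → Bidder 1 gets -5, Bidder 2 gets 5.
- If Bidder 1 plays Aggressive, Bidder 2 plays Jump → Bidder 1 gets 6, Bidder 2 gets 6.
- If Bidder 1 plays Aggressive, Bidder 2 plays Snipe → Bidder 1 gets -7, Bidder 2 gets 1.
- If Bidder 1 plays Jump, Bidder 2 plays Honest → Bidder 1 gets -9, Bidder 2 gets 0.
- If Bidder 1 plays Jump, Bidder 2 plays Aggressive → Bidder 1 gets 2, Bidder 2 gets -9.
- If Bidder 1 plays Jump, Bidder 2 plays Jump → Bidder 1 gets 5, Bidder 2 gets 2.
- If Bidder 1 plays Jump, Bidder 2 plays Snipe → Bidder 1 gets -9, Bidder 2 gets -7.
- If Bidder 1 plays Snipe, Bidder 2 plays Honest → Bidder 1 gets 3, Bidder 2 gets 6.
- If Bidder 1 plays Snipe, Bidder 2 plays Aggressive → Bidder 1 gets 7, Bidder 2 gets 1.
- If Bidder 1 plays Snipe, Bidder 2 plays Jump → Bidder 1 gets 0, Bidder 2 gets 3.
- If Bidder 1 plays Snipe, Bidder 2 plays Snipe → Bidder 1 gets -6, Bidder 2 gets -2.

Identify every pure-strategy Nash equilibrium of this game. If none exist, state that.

Bidder 1 against Honest: payoffs -8, -7, 1, -9, 3 → best response Snipe.
Bidder 1 against Aggressive: payoffs 8, 6, -5, 2, 7 → best response Shade.
Bidder 1 against Jump: payoffs -4, -5, 6, 5, 0 → best response Aggressive.
Bidder 1 against Snipe: payoffs 3, -1, -7, -9, -6 → best response Shade.
Bidder 2 against Shade: payoffs -5, -9, 4, 0 → best response Jump.
Bidder 2 against Honest: payoffs -4, 6, -1, -3 → best response Aggressive.
Bidder 2 against Aggressive: payoffs -5, 5, 6, 1 → best response Jump.
Bidder 2 against Jump: payoffs 0, -9, 2, -7 → best response Jump.
Bidder 2 against Snipe: payoffs 6, 1, 3, -2 → best response Honest.
Mutual best responses: (Aggressive, Jump); (Snipe, Honest).

Pure-strategy Nash equilibria: (Aggressive, Jump); (Snipe, Honest)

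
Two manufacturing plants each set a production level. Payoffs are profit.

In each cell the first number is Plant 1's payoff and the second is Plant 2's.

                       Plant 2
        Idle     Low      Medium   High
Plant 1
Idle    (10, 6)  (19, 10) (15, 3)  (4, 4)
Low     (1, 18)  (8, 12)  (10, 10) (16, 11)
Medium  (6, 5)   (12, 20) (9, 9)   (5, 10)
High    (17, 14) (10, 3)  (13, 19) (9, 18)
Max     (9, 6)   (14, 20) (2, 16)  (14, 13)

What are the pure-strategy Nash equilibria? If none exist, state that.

(Idle, Idle): Plant 1 can switch to High (10 → 17). Not NE.
(Idle, Low): Plant 1 gets 19, best alternative 14; Plant 2 gets 10, best alternative 6. No profitable deviation — NE.
(Idle, Medium): Plant 2 can switch to Idle (3 → 6). Not NE.
(Idle, High): Plant 1 can switch to Low (4 → 16). Not NE.
(Low, Idle): Plant 1 can switch to Idle (1 → 10). Not NE.
(Low, Low): Plant 1 can switch to Idle (8 → 19). Not NE.
(Low, Medium): Plant 1 can switch to Idle (10 → 15). Not NE.
(Low, High): Plant 2 can switch to Idle (11 → 18). Not NE.
(Medium, Idle): Plant 1 can switch to Idle (6 → 10). Not NE.
(The remaining 11 profiles each have a profitable deviation by the same check.)

The unique pure-strategy Nash equilibrium is (Idle, Low).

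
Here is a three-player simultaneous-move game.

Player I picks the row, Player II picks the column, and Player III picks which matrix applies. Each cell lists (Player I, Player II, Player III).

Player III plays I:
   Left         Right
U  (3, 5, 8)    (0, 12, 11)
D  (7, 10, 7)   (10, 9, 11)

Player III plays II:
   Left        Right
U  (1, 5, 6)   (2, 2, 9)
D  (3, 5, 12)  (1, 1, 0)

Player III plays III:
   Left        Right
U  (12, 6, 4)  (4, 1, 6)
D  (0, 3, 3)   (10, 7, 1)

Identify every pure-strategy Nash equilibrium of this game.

Player I against (Left, I): payoffs 3, 7 → best response D.
Player I against (Left, II): payoffs 1, 3 → best response D.
Player I against (Left, III): payoffs 12, 0 → best response U.
Player I against (Right, I): payoffs 0, 10 → best response D.
Player I against (Right, II): payoffs 2, 1 → best response U.
Player I against (Right, III): payoffs 4, 10 → best response D.
Player II against (U, I): payoffs 5, 12 → best response Right.
Player II against (U, II): payoffs 5, 2 → best response Left.
Player II against (U, III): payoffs 6, 1 → best response Left.
Player II against (D, I): payoffs 10, 9 → best response Left.
Player II against (D, II): payoffs 5, 1 → best response Left.
Player II against (D, III): payoffs 3, 7 → best response Right.
Player III against (U, Left): payoffs 8, 6, 4 → best response I.
Player III against (U, Right): payoffs 11, 9, 6 → best response I.
Player III against (D, Left): payoffs 7, 12, 3 → best response II.
Player III against (D, Right): payoffs 11, 0, 1 → best response I.
Mutual best responses: (D, Left, II).

The unique pure-strategy Nash equilibrium is (D, Left, II).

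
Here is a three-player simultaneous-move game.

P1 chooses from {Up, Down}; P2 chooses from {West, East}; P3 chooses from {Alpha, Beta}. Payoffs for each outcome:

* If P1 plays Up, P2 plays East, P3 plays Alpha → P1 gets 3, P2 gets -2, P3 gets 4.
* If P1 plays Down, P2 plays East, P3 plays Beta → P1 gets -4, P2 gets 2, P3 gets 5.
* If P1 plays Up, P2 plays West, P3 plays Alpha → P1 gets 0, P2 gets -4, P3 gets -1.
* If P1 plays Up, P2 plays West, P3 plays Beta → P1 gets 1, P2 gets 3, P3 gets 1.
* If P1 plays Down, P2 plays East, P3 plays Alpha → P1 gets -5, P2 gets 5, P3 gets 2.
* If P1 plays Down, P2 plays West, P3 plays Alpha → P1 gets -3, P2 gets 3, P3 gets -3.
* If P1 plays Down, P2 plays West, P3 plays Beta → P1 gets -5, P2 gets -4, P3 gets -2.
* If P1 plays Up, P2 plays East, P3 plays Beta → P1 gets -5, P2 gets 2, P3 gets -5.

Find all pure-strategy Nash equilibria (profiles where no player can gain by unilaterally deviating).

Check each profile: it is a Nash equilibrium iff no player can strictly gain by switching unilaterally.
(Up, West, Alpha): P2 can switch to East (-4 → -2). Not NE.
(Up, West, Beta): P1 gets 1, best alternative -5; P2 gets 3, best alternative 2; P3 gets 1, best alternative -1. No profitable deviation — NE.
(Up, East, Alpha): P1 gets 3, best alternative -5; P2 gets -2, best alternative -4; P3 gets 4, best alternative -5. No profitable deviation — NE.
(Up, East, Beta): P1 can switch to Down (-5 → -4). Not NE.
(Down, West, Alpha): P1 can switch to Up (-3 → 0). Not NE.
(Down, West, Beta): P1 can switch to Up (-5 → 1). Not NE.
(Down, East, Alpha): P1 can switch to Up (-5 → 3). Not NE.
(Down, East, Beta): P1 gets -4, best alternative -5; P2 gets 2, best alternative -4; P3 gets 5, best alternative 2. No profitable deviation — NE.

Pure-strategy Nash equilibria: (Up, West, Beta) and (Up, East, Alpha) and (Down, East, Beta)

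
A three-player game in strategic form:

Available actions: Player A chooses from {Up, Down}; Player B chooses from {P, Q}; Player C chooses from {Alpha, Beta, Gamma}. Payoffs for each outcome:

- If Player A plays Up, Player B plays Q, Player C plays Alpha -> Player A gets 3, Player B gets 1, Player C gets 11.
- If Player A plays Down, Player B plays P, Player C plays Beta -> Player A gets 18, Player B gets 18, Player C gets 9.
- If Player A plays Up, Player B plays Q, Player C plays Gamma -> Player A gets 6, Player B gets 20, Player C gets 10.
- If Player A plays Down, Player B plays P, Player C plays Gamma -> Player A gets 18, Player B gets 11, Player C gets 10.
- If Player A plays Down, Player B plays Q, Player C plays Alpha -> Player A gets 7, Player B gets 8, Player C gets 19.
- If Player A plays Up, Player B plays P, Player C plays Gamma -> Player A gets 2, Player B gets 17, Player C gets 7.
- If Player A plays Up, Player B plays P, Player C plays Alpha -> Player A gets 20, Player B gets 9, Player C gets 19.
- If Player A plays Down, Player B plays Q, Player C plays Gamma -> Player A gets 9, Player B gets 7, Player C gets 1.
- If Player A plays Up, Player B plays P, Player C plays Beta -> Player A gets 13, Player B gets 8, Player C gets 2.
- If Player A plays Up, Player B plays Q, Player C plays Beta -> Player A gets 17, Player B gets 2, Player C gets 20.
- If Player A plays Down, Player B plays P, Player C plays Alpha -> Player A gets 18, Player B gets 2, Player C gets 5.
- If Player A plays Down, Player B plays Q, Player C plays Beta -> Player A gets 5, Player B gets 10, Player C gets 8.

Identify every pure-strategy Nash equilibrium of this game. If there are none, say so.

Player A against (P, Alpha): payoffs 20, 18 → best response Up.
Player A against (P, Beta): payoffs 13, 18 → best response Down.
Player A against (P, Gamma): payoffs 2, 18 → best response Down.
Player A against (Q, Alpha): payoffs 3, 7 → best response Down.
Player A against (Q, Beta): payoffs 17, 5 → best response Up.
Player A against (Q, Gamma): payoffs 6, 9 → best response Down.
Player B against (Up, Alpha): payoffs 9, 1 → best response P.
Player B against (Up, Beta): payoffs 8, 2 → best response P.
Player B against (Up, Gamma): payoffs 17, 20 → best response Q.
Player B against (Down, Alpha): payoffs 2, 8 → best response Q.
Player B against (Down, Beta): payoffs 18, 10 → best response P.
Player B against (Down, Gamma): payoffs 11, 7 → best response P.
Player C against (Up, P): payoffs 19, 2, 7 → best response Alpha.
Player C against (Up, Q): payoffs 11, 20, 10 → best response Beta.
Player C against (Down, P): payoffs 5, 9, 10 → best response Gamma.
Player C against (Down, Q): payoffs 19, 8, 1 → best response Alpha.
Mutual best responses: (Up, P, Alpha); (Down, P, Gamma); (Down, Q, Alpha).

(Up, P, Alpha); (Down, P, Gamma); (Down, Q, Alpha)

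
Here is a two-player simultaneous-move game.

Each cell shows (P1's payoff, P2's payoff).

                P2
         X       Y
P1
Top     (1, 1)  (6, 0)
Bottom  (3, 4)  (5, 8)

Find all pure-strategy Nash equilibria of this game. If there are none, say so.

P1 against X: payoffs 1, 3 → best response Bottom.
P1 against Y: payoffs 6, 5 → best response Top.
P2 against Top: payoffs 1, 0 → best response X.
P2 against Bottom: payoffs 4, 8 → best response Y.
No profile is a mutual best response for all players.

There is no pure-strategy Nash equilibrium.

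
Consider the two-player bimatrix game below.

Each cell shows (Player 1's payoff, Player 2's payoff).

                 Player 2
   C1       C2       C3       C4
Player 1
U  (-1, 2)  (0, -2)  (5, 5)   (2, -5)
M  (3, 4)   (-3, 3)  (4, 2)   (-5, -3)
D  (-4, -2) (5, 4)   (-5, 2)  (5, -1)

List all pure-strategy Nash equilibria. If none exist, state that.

(U, C3), (M, C1), (D, C2)

For each strategy profile, look for a profitable unilateral deviation.
(U, C1): Player 1 can switch to M (-1 → 3). Not NE.
(U, C2): Player 1 can switch to D (0 → 5). Not NE.
(U, C3): Player 1 gets 5, best alternative 4; Player 2 gets 5, best alternative 2. No profitable deviation — NE.
(U, C4): Player 1 can switch to D (2 → 5). Not NE.
(M, C1): Player 1 gets 3, best alternative -1; Player 2 gets 4, best alternative 3. No profitable deviation — NE.
(M, C2): Player 1 can switch to U (-3 → 0). Not NE.
(M, C3): Player 1 can switch to U (4 → 5). Not NE.
(M, C4): Player 1 can switch to U (-5 → 2). Not NE.
(D, C2): Player 1 gets 5, best alternative 0; Player 2 gets 4, best alternative 2. No profitable deviation — NE.
(The remaining 3 profiles each have a profitable deviation by the same check.)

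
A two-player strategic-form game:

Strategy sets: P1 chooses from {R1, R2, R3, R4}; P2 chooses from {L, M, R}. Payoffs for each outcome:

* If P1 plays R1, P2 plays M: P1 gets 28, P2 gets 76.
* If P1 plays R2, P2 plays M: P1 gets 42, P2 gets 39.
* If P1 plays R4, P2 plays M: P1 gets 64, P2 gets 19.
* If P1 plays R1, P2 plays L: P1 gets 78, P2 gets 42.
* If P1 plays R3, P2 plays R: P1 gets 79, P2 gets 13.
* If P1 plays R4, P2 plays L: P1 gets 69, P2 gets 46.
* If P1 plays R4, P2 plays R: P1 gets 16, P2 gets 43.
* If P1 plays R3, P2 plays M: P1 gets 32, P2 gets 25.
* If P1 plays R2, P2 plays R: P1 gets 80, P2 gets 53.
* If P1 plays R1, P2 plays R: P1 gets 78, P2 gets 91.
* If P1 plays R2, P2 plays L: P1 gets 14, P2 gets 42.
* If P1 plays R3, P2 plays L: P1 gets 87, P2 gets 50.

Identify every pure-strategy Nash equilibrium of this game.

The pure Nash equilibria are (R2, R), (R3, L).

Mark each player's best response to every combination of opponents' strategies; a profile where every player is best-responding is a pure Nash equilibrium.
P1 against L: payoffs 78, 14, 87, 69 → best response R3.
P1 against M: payoffs 28, 42, 32, 64 → best response R4.
P1 against R: payoffs 78, 80, 79, 16 → best response R2.
P2 against R1: payoffs 42, 76, 91 → best response R.
P2 against R2: payoffs 42, 39, 53 → best response R.
P2 against R3: payoffs 50, 25, 13 → best response L.
P2 against R4: payoffs 46, 19, 43 → best response L.
Mutual best responses: (R2, R); (R3, L).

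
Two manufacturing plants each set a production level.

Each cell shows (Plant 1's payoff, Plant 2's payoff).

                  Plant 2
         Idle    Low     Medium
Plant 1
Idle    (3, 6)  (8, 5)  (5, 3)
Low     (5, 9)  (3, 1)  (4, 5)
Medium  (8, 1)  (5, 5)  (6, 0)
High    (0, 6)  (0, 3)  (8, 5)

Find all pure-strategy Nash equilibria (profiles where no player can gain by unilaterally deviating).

Plant 1 against Idle: payoffs 3, 5, 8, 0 → best response Medium.
Plant 1 against Low: payoffs 8, 3, 5, 0 → best response Idle.
Plant 1 against Medium: payoffs 5, 4, 6, 8 → best response High.
Plant 2 against Idle: payoffs 6, 5, 3 → best response Idle.
Plant 2 against Low: payoffs 9, 1, 5 → best response Idle.
Plant 2 against Medium: payoffs 1, 5, 0 → best response Low.
Plant 2 against High: payoffs 6, 3, 5 → best response Idle.
No profile is a mutual best response for all players.

This game has no pure Nash equilibrium.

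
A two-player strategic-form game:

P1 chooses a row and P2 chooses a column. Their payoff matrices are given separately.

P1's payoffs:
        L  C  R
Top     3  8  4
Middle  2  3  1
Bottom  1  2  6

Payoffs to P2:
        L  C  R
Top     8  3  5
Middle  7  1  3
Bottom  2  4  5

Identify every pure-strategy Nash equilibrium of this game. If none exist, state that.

Pure-strategy Nash equilibria: (Top, L), (Bottom, R)

Check each profile: it is a Nash equilibrium iff no player can strictly gain by switching unilaterally.
(Top, L): P1 gets 3, best alternative 2; P2 gets 8, best alternative 5. No profitable deviation — NE.
(Top, C): P2 can switch to L (3 → 8). Not NE.
(Top, R): P1 can switch to Bottom (4 → 6). Not NE.
(Middle, L): P1 can switch to Top (2 → 3). Not NE.
(Middle, C): P1 can switch to Top (3 → 8). Not NE.
(Middle, R): P1 can switch to Top (1 → 4). Not NE.
(Bottom, L): P1 can switch to Top (1 → 3). Not NE.
(Bottom, R): P1 gets 6, best alternative 4; P2 gets 5, best alternative 4. No profitable deviation — NE.
(The remaining 1 profile has a profitable deviation by the same check.)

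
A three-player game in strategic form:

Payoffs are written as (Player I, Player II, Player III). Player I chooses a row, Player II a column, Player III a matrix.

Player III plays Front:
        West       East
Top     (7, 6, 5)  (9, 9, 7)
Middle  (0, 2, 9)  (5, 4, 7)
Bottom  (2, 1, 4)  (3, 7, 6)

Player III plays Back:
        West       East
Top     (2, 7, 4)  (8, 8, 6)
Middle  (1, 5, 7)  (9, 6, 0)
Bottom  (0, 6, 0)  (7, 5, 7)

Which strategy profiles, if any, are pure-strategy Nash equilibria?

(Top, East, Front)

For each strategy profile, look for a profitable unilateral deviation.
(Top, West, Front): Player II can switch to East (6 → 9). Not NE.
(Top, West, Back): Player II can switch to East (7 → 8). Not NE.
(Top, East, Front): Player I gets 9, best alternative 5; Player II gets 9, best alternative 6; Player III gets 7, best alternative 6. No profitable deviation — NE.
(Top, East, Back): Player I can switch to Middle (8 → 9). Not NE.
(Middle, West, Front): Player I can switch to Top (0 → 7). Not NE.
(Middle, West, Back): Player I can switch to Top (1 → 2). Not NE.
(Middle, East, Front): Player I can switch to Top (5 → 9). Not NE.
(Middle, East, Back): Player III can switch to Front (0 → 7). Not NE.
(Bottom, West, Front): Player I can switch to Top (2 → 7). Not NE.
(The remaining 3 profiles each have a profitable deviation by the same check.)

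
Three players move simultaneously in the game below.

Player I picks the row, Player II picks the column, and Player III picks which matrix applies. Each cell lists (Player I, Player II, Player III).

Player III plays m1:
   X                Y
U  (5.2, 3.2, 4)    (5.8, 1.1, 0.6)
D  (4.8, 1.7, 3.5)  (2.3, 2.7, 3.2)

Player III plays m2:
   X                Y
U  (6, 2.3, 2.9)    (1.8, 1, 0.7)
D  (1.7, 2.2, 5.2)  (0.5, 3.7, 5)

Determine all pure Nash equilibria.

Pure NE: (U, X, m1)

Player I against (X, m1): payoffs 5.2, 4.8 → best response U.
Player I against (X, m2): payoffs 6, 1.7 → best response U.
Player I against (Y, m1): payoffs 5.8, 2.3 → best response U.
Player I against (Y, m2): payoffs 1.8, 0.5 → best response U.
Player II against (U, m1): payoffs 3.2, 1.1 → best response X.
Player II against (U, m2): payoffs 2.3, 1 → best response X.
Player II against (D, m1): payoffs 1.7, 2.7 → best response Y.
Player II against (D, m2): payoffs 2.2, 3.7 → best response Y.
Player III against (U, X): payoffs 4, 2.9 → best response m1.
Player III against (U, Y): payoffs 0.6, 0.7 → best response m2.
Player III against (D, X): payoffs 3.5, 5.2 → best response m2.
Player III against (D, Y): payoffs 3.2, 5 → best response m2.
Mutual best responses: (U, X, m1).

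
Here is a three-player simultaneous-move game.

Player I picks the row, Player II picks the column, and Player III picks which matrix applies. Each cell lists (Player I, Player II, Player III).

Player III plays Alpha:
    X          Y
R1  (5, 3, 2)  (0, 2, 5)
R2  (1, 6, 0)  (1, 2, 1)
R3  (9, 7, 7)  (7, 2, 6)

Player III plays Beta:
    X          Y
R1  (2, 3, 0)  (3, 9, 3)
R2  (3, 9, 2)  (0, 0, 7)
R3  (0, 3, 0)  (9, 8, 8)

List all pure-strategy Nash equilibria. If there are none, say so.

(R1, X, Alpha): Player I can switch to R3 (5 → 9). Not NE.
(R1, X, Beta): Player I can switch to R2 (2 → 3). Not NE.
(R1, Y, Alpha): Player I can switch to R2 (0 → 1). Not NE.
(R1, Y, Beta): Player I can switch to R3 (3 → 9). Not NE.
(R2, X, Alpha): Player I can switch to R1 (1 → 5). Not NE.
(R2, X, Beta): Player I gets 3, best alternative 2; Player II gets 9, best alternative 0; Player III gets 2, best alternative 0. No profitable deviation — NE.
(R2, Y, Alpha): Player I can switch to R3 (1 → 7). Not NE.
(R2, Y, Beta): Player I can switch to R1 (0 → 3). Not NE.
(R3, X, Alpha): Player I gets 9, best alternative 5; Player II gets 7, best alternative 2; Player III gets 7, best alternative 0. No profitable deviation — NE.
(R3, X, Beta): Player I can switch to R1 (0 → 2). Not NE.
(R3, Y, Alpha): Player II can switch to X (2 → 7). Not NE.
(R3, Y, Beta): Player I gets 9, best alternative 3; Player II gets 8, best alternative 3; Player III gets 8, best alternative 6. No profitable deviation — NE.

The pure Nash equilibria are (R2, X, Beta) and (R3, X, Alpha) and (R3, Y, Beta).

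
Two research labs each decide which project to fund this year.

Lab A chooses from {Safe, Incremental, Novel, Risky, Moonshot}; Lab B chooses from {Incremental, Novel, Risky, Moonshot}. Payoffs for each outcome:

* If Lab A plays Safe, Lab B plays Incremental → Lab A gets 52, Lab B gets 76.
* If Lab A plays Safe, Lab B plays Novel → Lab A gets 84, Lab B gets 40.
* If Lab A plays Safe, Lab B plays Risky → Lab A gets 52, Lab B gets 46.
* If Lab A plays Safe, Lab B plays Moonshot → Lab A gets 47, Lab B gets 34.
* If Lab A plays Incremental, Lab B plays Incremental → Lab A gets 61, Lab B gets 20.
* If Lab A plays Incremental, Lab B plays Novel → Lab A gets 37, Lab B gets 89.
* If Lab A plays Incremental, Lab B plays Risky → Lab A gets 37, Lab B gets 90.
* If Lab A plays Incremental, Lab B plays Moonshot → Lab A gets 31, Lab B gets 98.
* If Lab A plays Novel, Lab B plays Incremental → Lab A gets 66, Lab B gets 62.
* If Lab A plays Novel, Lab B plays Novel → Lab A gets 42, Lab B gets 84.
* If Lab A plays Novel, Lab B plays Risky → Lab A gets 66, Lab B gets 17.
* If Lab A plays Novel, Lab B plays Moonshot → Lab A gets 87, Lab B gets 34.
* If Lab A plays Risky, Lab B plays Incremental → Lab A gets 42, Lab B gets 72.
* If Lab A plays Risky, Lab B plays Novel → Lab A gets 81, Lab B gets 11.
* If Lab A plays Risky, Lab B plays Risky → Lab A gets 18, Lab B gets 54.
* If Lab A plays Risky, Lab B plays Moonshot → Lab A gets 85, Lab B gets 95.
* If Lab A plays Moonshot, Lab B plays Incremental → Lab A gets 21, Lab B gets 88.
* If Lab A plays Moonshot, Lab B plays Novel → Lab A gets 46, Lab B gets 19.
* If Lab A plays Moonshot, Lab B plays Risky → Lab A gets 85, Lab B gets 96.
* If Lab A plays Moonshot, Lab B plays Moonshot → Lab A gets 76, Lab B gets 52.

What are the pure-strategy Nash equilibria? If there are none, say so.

Lab A against Incremental: payoffs 52, 61, 66, 42, 21 → best response Novel.
Lab A against Novel: payoffs 84, 37, 42, 81, 46 → best response Safe.
Lab A against Risky: payoffs 52, 37, 66, 18, 85 → best response Moonshot.
Lab A against Moonshot: payoffs 47, 31, 87, 85, 76 → best response Novel.
Lab B against Safe: payoffs 76, 40, 46, 34 → best response Incremental.
Lab B against Incremental: payoffs 20, 89, 90, 98 → best response Moonshot.
Lab B against Novel: payoffs 62, 84, 17, 34 → best response Novel.
Lab B against Risky: payoffs 72, 11, 54, 95 → best response Moonshot.
Lab B against Moonshot: payoffs 88, 19, 96, 52 → best response Risky.
Mutual best responses: (Moonshot, Risky).

(Moonshot, Risky)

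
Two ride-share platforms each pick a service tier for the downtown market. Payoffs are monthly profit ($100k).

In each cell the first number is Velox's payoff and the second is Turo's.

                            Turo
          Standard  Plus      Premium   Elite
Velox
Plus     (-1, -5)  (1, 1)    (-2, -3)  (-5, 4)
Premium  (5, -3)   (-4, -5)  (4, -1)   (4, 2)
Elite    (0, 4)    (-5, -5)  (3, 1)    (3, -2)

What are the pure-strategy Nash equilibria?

The unique pure-strategy Nash equilibrium is (Premium, Elite).

For each strategy profile, look for a profitable unilateral deviation.
(Plus, Standard): Velox can switch to Premium (-1 → 5). Not NE.
(Plus, Plus): Turo can switch to Elite (1 → 4). Not NE.
(Plus, Premium): Velox can switch to Premium (-2 → 4). Not NE.
(Plus, Elite): Velox can switch to Premium (-5 → 4). Not NE.
(Premium, Standard): Turo can switch to Premium (-3 → -1). Not NE.
(Premium, Plus): Velox can switch to Plus (-4 → 1). Not NE.
(Premium, Premium): Turo can switch to Elite (-1 → 2). Not NE.
(Premium, Elite): Velox gets 4, best alternative 3; Turo gets 2, best alternative -1. No profitable deviation — NE.
(Elite, Standard): Velox can switch to Premium (0 → 5). Not NE.
(The remaining 3 profiles each have a profitable deviation by the same check.)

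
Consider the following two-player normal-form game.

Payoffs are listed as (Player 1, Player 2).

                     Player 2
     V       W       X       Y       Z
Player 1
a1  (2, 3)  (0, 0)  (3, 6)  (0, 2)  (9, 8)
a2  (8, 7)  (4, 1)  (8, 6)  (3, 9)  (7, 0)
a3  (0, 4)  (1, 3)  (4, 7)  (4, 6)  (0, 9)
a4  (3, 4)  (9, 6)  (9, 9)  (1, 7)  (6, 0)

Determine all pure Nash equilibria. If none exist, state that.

(a1, Z) and (a4, X)

(a1, V): Player 1 can switch to a2 (2 → 8). Not NE.
(a1, W): Player 1 can switch to a2 (0 → 4). Not NE.
(a1, X): Player 1 can switch to a2 (3 → 8). Not NE.
(a1, Y): Player 1 can switch to a2 (0 → 3). Not NE.
(a1, Z): Player 1 gets 9, best alternative 7; Player 2 gets 8, best alternative 6. No profitable deviation — NE.
(a2, V): Player 2 can switch to Y (7 → 9). Not NE.
(a2, W): Player 1 can switch to a4 (4 → 9). Not NE.
(a2, X): Player 1 can switch to a4 (8 → 9). Not NE.
(a2, Y): Player 1 can switch to a3 (3 → 4). Not NE.
(a2, Z): Player 1 can switch to a1 (7 → 9). Not NE.
(a3, V): Player 1 can switch to a1 (0 → 2). Not NE.
(a4, X): Player 1 gets 9, best alternative 8; Player 2 gets 9, best alternative 7. No profitable deviation — NE.
(The remaining 8 profiles each have a profitable deviation by the same check.)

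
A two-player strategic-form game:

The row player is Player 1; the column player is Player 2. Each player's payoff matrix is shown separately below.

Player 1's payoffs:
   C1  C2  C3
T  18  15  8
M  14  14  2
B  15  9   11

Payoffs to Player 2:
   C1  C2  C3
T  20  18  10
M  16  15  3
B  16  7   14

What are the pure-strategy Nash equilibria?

(T, C1)

Check each profile: it is a Nash equilibrium iff no player can strictly gain by switching unilaterally.
(T, C1): Player 1 gets 18, best alternative 15; Player 2 gets 20, best alternative 18. No profitable deviation — NE.
(T, C2): Player 2 can switch to C1 (18 → 20). Not NE.
(T, C3): Player 1 can switch to B (8 → 11). Not NE.
(M, C1): Player 1 can switch to T (14 → 18). Not NE.
(M, C2): Player 1 can switch to T (14 → 15). Not NE.
(M, C3): Player 1 can switch to T (2 → 8). Not NE.
(B, C1): Player 1 can switch to T (15 → 18). Not NE.
(The remaining 2 profiles each have a profitable deviation by the same check.)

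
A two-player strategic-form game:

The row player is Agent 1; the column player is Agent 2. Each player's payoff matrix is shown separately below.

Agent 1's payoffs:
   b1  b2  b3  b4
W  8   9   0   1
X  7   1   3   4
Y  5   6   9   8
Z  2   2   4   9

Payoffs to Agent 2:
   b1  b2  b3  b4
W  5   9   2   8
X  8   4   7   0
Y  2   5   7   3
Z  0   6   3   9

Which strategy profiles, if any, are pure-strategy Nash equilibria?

Pure-strategy Nash equilibria: (W, b2); (Y, b3); (Z, b4)

(W, b1): Agent 2 can switch to b2 (5 → 9). Not NE.
(W, b2): Agent 1 gets 9, best alternative 6; Agent 2 gets 9, best alternative 8. No profitable deviation — NE.
(W, b3): Agent 1 can switch to X (0 → 3). Not NE.
(W, b4): Agent 1 can switch to X (1 → 4). Not NE.
(X, b1): Agent 1 can switch to W (7 → 8). Not NE.
(X, b2): Agent 1 can switch to W (1 → 9). Not NE.
(X, b3): Agent 1 can switch to Y (3 → 9). Not NE.
(X, b4): Agent 1 can switch to Y (4 → 8). Not NE.
(Y, b1): Agent 1 can switch to W (5 → 8). Not NE.
(Y, b3): Agent 1 gets 9, best alternative 4; Agent 2 gets 7, best alternative 5. No profitable deviation — NE.
(Z, b4): Agent 1 gets 9, best alternative 8; Agent 2 gets 9, best alternative 6. No profitable deviation — NE.
(The remaining 5 profiles each have a profitable deviation by the same check.)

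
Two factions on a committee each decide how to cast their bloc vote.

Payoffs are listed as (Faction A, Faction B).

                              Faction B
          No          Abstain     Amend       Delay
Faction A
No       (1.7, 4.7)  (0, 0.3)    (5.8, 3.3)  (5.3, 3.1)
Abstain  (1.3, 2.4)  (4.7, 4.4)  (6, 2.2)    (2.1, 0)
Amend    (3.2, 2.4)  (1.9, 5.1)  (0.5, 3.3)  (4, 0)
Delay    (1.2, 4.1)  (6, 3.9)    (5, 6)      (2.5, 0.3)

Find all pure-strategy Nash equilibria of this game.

No pure-strategy Nash equilibrium.

For each strategy profile, look for a profitable unilateral deviation.
(No, No): Faction A can switch to Amend (1.7 → 3.2). Not NE.
(No, Abstain): Faction A can switch to Abstain (0 → 4.7). Not NE.
(No, Amend): Faction A can switch to Abstain (5.8 → 6). Not NE.
(No, Delay): Faction B can switch to No (3.1 → 4.7). Not NE.
(Abstain, No): Faction A can switch to No (1.3 → 1.7). Not NE.
(Abstain, Abstain): Faction A can switch to Delay (4.7 → 6). Not NE.
(Abstain, Amend): Faction B can switch to No (2.2 → 2.4). Not NE.
(Abstain, Delay): Faction A can switch to No (2.1 → 5.3). Not NE.
(Amend, No): Faction B can switch to Abstain (2.4 → 5.1). Not NE.
(Amend, Abstain): Faction A can switch to Abstain (1.9 → 4.7). Not NE.
(Amend, Amend): Faction A can switch to No (0.5 → 5.8). Not NE.
(Amend, Delay): Faction A can switch to No (4 → 5.3). Not NE.
(The remaining 4 profiles each have a profitable deviation by the same check.)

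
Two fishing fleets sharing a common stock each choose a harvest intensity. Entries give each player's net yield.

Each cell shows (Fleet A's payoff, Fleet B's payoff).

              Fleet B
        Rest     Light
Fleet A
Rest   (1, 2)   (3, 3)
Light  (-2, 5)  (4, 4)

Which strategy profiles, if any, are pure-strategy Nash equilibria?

There is no pure-strategy Nash equilibrium.

For each strategy profile, look for a profitable unilateral deviation.
(Rest, Rest): Fleet B can switch to Light (2 → 3). Not NE.
(Rest, Light): Fleet A can switch to Light (3 → 4). Not NE.
(Light, Rest): Fleet A can switch to Rest (-2 → 1). Not NE.
(Light, Light): Fleet B can switch to Rest (4 → 5). Not NE.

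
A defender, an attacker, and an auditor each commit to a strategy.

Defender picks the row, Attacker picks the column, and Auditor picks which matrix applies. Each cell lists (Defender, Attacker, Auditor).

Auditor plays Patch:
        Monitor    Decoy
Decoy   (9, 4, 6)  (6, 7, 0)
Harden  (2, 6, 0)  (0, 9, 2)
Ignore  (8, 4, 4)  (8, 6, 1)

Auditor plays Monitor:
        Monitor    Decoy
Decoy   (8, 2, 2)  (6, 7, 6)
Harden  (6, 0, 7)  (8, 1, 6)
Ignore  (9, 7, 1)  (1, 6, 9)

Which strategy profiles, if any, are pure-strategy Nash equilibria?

The unique pure-strategy Nash equilibrium is (Harden, Decoy, Monitor).

Defender against (Monitor, Patch): payoffs 9, 2, 8 → best response Decoy.
Defender against (Monitor, Monitor): payoffs 8, 6, 9 → best response Ignore.
Defender against (Decoy, Patch): payoffs 6, 0, 8 → best response Ignore.
Defender against (Decoy, Monitor): payoffs 6, 8, 1 → best response Harden.
Attacker against (Decoy, Patch): payoffs 4, 7 → best response Decoy.
Attacker against (Decoy, Monitor): payoffs 2, 7 → best response Decoy.
Attacker against (Harden, Patch): payoffs 6, 9 → best response Decoy.
Attacker against (Harden, Monitor): payoffs 0, 1 → best response Decoy.
Attacker against (Ignore, Patch): payoffs 4, 6 → best response Decoy.
Attacker against (Ignore, Monitor): payoffs 7, 6 → best response Monitor.
Auditor against (Decoy, Monitor): payoffs 6, 2 → best response Patch.
Auditor against (Decoy, Decoy): payoffs 0, 6 → best response Monitor.
Auditor against (Harden, Monitor): payoffs 0, 7 → best response Monitor.
Auditor against (Harden, Decoy): payoffs 2, 6 → best response Monitor.
Auditor against (Ignore, Monitor): payoffs 4, 1 → best response Patch.
Auditor against (Ignore, Decoy): payoffs 1, 9 → best response Monitor.
Mutual best responses: (Harden, Decoy, Monitor).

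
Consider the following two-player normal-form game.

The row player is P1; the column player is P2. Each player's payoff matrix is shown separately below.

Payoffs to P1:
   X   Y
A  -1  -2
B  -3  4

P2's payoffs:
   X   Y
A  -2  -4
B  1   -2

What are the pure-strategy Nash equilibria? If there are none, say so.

(A, X)

For each strategy profile, look for a profitable unilateral deviation.
(A, X): P1 gets -1, best alternative -3; P2 gets -2, best alternative -4. No profitable deviation — NE.
(A, Y): P1 can switch to B (-2 → 4). Not NE.
(B, X): P1 can switch to A (-3 → -1). Not NE.
(B, Y): P2 can switch to X (-2 → 1). Not NE.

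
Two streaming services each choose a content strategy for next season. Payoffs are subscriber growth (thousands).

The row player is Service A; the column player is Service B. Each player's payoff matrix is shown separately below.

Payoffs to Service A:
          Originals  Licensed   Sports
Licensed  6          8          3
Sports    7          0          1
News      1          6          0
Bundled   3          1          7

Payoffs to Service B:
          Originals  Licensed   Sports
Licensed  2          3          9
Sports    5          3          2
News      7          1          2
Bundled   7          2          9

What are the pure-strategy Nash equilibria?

(Licensed, Originals): Service A can switch to Sports (6 → 7). Not NE.
(Licensed, Licensed): Service B can switch to Sports (3 → 9). Not NE.
(Licensed, Sports): Service A can switch to Bundled (3 → 7). Not NE.
(Sports, Originals): Service A gets 7, best alternative 6; Service B gets 5, best alternative 3. No profitable deviation — NE.
(Sports, Licensed): Service A can switch to Licensed (0 → 8). Not NE.
(Sports, Sports): Service A can switch to Licensed (1 → 3). Not NE.
(News, Originals): Service A can switch to Licensed (1 → 6). Not NE.
(News, Licensed): Service A can switch to Licensed (6 → 8). Not NE.
(News, Sports): Service A can switch to Licensed (0 → 3). Not NE.
(Bundled, Originals): Service A can switch to Licensed (3 → 6). Not NE.
(Bundled, Licensed): Service A can switch to Licensed (1 → 8). Not NE.
(Bundled, Sports): Service A gets 7, best alternative 3; Service B gets 9, best alternative 7. No profitable deviation — NE.

Pure-strategy Nash equilibria: (Sports, Originals) and (Bundled, Sports)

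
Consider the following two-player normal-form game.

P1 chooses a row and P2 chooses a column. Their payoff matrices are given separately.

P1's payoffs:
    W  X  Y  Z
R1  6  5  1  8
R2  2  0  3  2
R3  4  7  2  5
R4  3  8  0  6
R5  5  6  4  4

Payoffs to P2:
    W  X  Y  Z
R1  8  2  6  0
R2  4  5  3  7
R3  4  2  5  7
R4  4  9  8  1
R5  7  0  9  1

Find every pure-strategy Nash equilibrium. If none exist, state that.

The pure Nash equilibria are (R1, W) and (R4, X) and (R5, Y).

For each player, find the best response to each opponent profile; mutual best responses are the pure NE.
P1 against W: payoffs 6, 2, 4, 3, 5 → best response R1.
P1 against X: payoffs 5, 0, 7, 8, 6 → best response R4.
P1 against Y: payoffs 1, 3, 2, 0, 4 → best response R5.
P1 against Z: payoffs 8, 2, 5, 6, 4 → best response R1.
P2 against R1: payoffs 8, 2, 6, 0 → best response W.
P2 against R2: payoffs 4, 5, 3, 7 → best response Z.
P2 against R3: payoffs 4, 2, 5, 7 → best response Z.
P2 against R4: payoffs 4, 9, 8, 1 → best response X.
P2 against R5: payoffs 7, 0, 9, 1 → best response Y.
Mutual best responses: (R1, W); (R4, X); (R5, Y).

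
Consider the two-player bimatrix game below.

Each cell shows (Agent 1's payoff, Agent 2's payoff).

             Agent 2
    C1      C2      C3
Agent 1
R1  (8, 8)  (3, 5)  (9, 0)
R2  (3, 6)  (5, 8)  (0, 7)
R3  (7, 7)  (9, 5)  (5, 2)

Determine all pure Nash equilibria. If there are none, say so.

Agent 1 against C1: payoffs 8, 3, 7 → best response R1.
Agent 1 against C2: payoffs 3, 5, 9 → best response R3.
Agent 1 against C3: payoffs 9, 0, 5 → best response R1.
Agent 2 against R1: payoffs 8, 5, 0 → best response C1.
Agent 2 against R2: payoffs 6, 8, 7 → best response C2.
Agent 2 against R3: payoffs 7, 5, 2 → best response C1.
Mutual best responses: (R1, C1).

(R1, C1)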